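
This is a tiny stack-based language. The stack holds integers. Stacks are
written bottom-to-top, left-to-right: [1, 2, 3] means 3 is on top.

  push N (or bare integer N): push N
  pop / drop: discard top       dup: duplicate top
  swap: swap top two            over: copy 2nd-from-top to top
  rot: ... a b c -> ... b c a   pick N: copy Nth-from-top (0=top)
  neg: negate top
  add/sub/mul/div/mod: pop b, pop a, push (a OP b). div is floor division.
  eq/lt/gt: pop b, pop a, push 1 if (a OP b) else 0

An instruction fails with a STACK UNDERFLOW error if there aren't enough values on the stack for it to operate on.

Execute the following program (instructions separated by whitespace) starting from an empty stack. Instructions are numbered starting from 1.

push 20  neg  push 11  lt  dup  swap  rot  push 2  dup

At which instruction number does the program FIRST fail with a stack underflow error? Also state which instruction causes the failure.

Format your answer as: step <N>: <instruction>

Answer: step 7: rot

Derivation:
Step 1 ('push 20'): stack = [20], depth = 1
Step 2 ('neg'): stack = [-20], depth = 1
Step 3 ('push 11'): stack = [-20, 11], depth = 2
Step 4 ('lt'): stack = [1], depth = 1
Step 5 ('dup'): stack = [1, 1], depth = 2
Step 6 ('swap'): stack = [1, 1], depth = 2
Step 7 ('rot'): needs 3 value(s) but depth is 2 — STACK UNDERFLOW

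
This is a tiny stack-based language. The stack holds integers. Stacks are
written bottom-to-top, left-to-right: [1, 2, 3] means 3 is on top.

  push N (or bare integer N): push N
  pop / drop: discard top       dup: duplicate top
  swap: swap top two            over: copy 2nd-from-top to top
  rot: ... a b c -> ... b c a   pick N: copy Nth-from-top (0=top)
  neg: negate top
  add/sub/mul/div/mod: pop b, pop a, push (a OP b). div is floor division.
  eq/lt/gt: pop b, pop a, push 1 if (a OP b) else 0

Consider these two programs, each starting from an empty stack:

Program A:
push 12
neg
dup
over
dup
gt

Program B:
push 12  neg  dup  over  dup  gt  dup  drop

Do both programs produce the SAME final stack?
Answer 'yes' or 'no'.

Program A trace:
  After 'push 12': [12]
  After 'neg': [-12]
  After 'dup': [-12, -12]
  After 'over': [-12, -12, -12]
  After 'dup': [-12, -12, -12, -12]
  After 'gt': [-12, -12, 0]
Program A final stack: [-12, -12, 0]

Program B trace:
  After 'push 12': [12]
  After 'neg': [-12]
  After 'dup': [-12, -12]
  After 'over': [-12, -12, -12]
  After 'dup': [-12, -12, -12, -12]
  After 'gt': [-12, -12, 0]
  After 'dup': [-12, -12, 0, 0]
  After 'drop': [-12, -12, 0]
Program B final stack: [-12, -12, 0]
Same: yes

Answer: yes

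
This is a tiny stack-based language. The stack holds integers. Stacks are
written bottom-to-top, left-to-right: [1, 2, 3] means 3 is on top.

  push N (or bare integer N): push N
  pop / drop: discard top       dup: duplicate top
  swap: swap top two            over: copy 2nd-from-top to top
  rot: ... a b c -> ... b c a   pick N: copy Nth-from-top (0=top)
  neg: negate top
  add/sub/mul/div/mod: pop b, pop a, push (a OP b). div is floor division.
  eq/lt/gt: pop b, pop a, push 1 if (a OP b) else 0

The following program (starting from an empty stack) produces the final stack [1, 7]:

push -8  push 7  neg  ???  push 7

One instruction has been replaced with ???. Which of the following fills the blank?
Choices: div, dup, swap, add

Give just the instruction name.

Stack before ???: [-8, -7]
Stack after ???:  [1]
Checking each choice:
  div: MATCH
  dup: produces [-8, -7, -7, 7]
  swap: produces [-7, -8, 7]
  add: produces [-15, 7]


Answer: div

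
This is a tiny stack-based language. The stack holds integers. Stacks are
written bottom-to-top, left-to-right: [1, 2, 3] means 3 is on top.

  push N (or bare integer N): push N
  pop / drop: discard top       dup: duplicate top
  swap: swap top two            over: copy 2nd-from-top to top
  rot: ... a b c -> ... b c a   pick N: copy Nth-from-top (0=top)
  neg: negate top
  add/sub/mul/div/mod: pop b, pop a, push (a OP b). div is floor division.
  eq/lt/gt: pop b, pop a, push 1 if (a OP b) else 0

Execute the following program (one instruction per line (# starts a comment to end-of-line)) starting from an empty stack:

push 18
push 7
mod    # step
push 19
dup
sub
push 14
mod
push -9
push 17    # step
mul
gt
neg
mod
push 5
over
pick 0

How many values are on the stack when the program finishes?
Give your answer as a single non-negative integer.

Answer: 4

Derivation:
After 'push 18': stack = [18] (depth 1)
After 'push 7': stack = [18, 7] (depth 2)
After 'mod': stack = [4] (depth 1)
After 'push 19': stack = [4, 19] (depth 2)
After 'dup': stack = [4, 19, 19] (depth 3)
After 'sub': stack = [4, 0] (depth 2)
After 'push 14': stack = [4, 0, 14] (depth 3)
After 'mod': stack = [4, 0] (depth 2)
After 'push -9': stack = [4, 0, -9] (depth 3)
After 'push 17': stack = [4, 0, -9, 17] (depth 4)
After 'mul': stack = [4, 0, -153] (depth 3)
After 'gt': stack = [4, 1] (depth 2)
After 'neg': stack = [4, -1] (depth 2)
After 'mod': stack = [0] (depth 1)
After 'push 5': stack = [0, 5] (depth 2)
After 'over': stack = [0, 5, 0] (depth 3)
After 'pick 0': stack = [0, 5, 0, 0] (depth 4)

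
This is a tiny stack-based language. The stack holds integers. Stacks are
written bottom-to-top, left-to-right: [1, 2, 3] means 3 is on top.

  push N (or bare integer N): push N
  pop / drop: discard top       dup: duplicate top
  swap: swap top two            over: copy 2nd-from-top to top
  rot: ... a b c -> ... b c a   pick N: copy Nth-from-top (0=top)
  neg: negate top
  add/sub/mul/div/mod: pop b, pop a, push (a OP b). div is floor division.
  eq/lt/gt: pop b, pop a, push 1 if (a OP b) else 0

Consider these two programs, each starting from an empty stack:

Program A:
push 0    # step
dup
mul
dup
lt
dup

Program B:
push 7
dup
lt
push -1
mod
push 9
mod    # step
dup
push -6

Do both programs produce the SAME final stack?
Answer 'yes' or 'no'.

Program A trace:
  After 'push 0': [0]
  After 'dup': [0, 0]
  After 'mul': [0]
  After 'dup': [0, 0]
  After 'lt': [0]
  After 'dup': [0, 0]
Program A final stack: [0, 0]

Program B trace:
  After 'push 7': [7]
  After 'dup': [7, 7]
  After 'lt': [0]
  After 'push -1': [0, -1]
  After 'mod': [0]
  After 'push 9': [0, 9]
  After 'mod': [0]
  After 'dup': [0, 0]
  After 'push -6': [0, 0, -6]
Program B final stack: [0, 0, -6]
Same: no

Answer: no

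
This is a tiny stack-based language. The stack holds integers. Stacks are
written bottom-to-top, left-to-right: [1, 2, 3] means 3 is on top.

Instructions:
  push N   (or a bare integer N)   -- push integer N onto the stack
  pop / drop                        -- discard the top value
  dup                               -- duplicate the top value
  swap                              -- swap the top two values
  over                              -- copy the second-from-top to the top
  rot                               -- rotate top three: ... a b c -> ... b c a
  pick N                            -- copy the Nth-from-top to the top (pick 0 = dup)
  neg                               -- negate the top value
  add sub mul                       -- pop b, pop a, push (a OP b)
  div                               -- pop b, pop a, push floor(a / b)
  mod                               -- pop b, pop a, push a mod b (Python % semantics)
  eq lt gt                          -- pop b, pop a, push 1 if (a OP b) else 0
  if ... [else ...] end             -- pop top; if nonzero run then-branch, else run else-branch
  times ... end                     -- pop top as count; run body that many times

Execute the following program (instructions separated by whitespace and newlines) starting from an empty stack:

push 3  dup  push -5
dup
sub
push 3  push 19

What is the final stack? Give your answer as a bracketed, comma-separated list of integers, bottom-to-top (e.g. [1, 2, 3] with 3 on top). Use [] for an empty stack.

Answer: [3, 3, 0, 3, 19]

Derivation:
After 'push 3': [3]
After 'dup': [3, 3]
After 'push -5': [3, 3, -5]
After 'dup': [3, 3, -5, -5]
After 'sub': [3, 3, 0]
After 'push 3': [3, 3, 0, 3]
After 'push 19': [3, 3, 0, 3, 19]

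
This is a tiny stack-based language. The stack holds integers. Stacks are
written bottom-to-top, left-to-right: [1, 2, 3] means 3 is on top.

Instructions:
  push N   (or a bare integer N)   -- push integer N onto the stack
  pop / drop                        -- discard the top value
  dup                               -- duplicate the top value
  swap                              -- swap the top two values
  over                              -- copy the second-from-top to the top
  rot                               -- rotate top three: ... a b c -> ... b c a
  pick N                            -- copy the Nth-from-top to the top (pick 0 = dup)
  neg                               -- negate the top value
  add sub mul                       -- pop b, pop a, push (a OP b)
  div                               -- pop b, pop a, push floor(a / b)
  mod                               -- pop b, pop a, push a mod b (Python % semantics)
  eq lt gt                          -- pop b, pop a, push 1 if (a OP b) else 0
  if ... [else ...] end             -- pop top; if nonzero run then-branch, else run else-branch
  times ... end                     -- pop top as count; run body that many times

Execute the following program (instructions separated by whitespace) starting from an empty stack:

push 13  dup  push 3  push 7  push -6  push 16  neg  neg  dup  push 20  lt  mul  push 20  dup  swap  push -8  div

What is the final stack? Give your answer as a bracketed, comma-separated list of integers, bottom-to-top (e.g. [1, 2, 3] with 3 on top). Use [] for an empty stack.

After 'push 13': [13]
After 'dup': [13, 13]
After 'push 3': [13, 13, 3]
After 'push 7': [13, 13, 3, 7]
After 'push -6': [13, 13, 3, 7, -6]
After 'push 16': [13, 13, 3, 7, -6, 16]
After 'neg': [13, 13, 3, 7, -6, -16]
After 'neg': [13, 13, 3, 7, -6, 16]
After 'dup': [13, 13, 3, 7, -6, 16, 16]
After 'push 20': [13, 13, 3, 7, -6, 16, 16, 20]
After 'lt': [13, 13, 3, 7, -6, 16, 1]
After 'mul': [13, 13, 3, 7, -6, 16]
After 'push 20': [13, 13, 3, 7, -6, 16, 20]
After 'dup': [13, 13, 3, 7, -6, 16, 20, 20]
After 'swap': [13, 13, 3, 7, -6, 16, 20, 20]
After 'push -8': [13, 13, 3, 7, -6, 16, 20, 20, -8]
After 'div': [13, 13, 3, 7, -6, 16, 20, -3]

Answer: [13, 13, 3, 7, -6, 16, 20, -3]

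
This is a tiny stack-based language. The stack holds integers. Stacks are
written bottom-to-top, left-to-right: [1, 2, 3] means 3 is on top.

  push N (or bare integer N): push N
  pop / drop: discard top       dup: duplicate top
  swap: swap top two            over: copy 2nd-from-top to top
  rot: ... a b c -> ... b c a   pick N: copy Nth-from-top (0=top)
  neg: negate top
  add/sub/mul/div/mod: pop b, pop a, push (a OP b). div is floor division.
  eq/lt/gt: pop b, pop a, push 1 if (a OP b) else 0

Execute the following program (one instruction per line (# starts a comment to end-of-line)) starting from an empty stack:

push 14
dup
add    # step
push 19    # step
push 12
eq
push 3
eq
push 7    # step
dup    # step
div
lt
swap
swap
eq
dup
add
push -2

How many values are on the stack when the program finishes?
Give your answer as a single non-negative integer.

After 'push 14': stack = [14] (depth 1)
After 'dup': stack = [14, 14] (depth 2)
After 'add': stack = [28] (depth 1)
After 'push 19': stack = [28, 19] (depth 2)
After 'push 12': stack = [28, 19, 12] (depth 3)
After 'eq': stack = [28, 0] (depth 2)
After 'push 3': stack = [28, 0, 3] (depth 3)
After 'eq': stack = [28, 0] (depth 2)
After 'push 7': stack = [28, 0, 7] (depth 3)
After 'dup': stack = [28, 0, 7, 7] (depth 4)
After 'div': stack = [28, 0, 1] (depth 3)
After 'lt': stack = [28, 1] (depth 2)
After 'swap': stack = [1, 28] (depth 2)
After 'swap': stack = [28, 1] (depth 2)
After 'eq': stack = [0] (depth 1)
After 'dup': stack = [0, 0] (depth 2)
After 'add': stack = [0] (depth 1)
After 'push -2': stack = [0, -2] (depth 2)

Answer: 2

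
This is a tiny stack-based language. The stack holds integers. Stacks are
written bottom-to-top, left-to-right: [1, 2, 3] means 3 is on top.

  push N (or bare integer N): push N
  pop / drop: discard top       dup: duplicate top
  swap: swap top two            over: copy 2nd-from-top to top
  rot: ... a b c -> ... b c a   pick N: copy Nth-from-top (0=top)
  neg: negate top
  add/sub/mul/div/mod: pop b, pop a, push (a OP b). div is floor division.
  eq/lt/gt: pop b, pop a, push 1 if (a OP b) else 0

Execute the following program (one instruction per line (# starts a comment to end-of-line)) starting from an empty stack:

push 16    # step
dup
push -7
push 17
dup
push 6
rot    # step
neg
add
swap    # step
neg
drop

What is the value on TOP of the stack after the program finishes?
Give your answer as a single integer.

Answer: -11

Derivation:
After 'push 16': [16]
After 'dup': [16, 16]
After 'push -7': [16, 16, -7]
After 'push 17': [16, 16, -7, 17]
After 'dup': [16, 16, -7, 17, 17]
After 'push 6': [16, 16, -7, 17, 17, 6]
After 'rot': [16, 16, -7, 17, 6, 17]
After 'neg': [16, 16, -7, 17, 6, -17]
After 'add': [16, 16, -7, 17, -11]
After 'swap': [16, 16, -7, -11, 17]
After 'neg': [16, 16, -7, -11, -17]
After 'drop': [16, 16, -7, -11]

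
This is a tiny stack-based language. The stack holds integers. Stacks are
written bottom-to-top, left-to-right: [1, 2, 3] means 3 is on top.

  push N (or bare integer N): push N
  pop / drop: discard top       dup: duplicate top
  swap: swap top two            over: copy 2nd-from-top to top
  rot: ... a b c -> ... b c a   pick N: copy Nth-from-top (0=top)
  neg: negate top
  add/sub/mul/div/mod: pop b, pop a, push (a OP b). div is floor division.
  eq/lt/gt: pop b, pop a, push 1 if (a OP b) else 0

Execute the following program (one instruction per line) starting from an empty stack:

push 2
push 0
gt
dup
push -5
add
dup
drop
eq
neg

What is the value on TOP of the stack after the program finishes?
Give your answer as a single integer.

Answer: 0

Derivation:
After 'push 2': [2]
After 'push 0': [2, 0]
After 'gt': [1]
After 'dup': [1, 1]
After 'push -5': [1, 1, -5]
After 'add': [1, -4]
After 'dup': [1, -4, -4]
After 'drop': [1, -4]
After 'eq': [0]
After 'neg': [0]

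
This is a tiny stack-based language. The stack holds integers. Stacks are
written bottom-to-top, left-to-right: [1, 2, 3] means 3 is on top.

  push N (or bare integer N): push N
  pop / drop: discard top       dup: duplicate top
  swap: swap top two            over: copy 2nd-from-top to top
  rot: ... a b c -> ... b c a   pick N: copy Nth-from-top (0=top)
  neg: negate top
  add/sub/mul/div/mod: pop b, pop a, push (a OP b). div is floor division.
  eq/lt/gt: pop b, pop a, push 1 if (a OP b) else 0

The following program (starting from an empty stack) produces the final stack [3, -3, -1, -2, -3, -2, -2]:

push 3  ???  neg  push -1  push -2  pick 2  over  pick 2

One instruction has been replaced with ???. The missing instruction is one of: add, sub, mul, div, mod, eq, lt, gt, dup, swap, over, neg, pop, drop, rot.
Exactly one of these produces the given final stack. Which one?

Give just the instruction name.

Answer: dup

Derivation:
Stack before ???: [3]
Stack after ???:  [3, 3]
The instruction that transforms [3] -> [3, 3] is: dup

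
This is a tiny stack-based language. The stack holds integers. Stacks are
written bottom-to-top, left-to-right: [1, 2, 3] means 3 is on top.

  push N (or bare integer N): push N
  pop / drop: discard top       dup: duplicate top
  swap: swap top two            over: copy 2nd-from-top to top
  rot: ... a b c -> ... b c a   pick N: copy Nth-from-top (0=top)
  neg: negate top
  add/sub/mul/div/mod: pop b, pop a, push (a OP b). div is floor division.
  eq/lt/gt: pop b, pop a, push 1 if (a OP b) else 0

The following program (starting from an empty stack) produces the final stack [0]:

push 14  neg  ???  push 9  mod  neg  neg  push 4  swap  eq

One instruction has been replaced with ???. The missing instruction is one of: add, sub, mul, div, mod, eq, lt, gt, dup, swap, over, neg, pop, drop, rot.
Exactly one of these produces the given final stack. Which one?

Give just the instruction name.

Answer: neg

Derivation:
Stack before ???: [-14]
Stack after ???:  [14]
The instruction that transforms [-14] -> [14] is: neg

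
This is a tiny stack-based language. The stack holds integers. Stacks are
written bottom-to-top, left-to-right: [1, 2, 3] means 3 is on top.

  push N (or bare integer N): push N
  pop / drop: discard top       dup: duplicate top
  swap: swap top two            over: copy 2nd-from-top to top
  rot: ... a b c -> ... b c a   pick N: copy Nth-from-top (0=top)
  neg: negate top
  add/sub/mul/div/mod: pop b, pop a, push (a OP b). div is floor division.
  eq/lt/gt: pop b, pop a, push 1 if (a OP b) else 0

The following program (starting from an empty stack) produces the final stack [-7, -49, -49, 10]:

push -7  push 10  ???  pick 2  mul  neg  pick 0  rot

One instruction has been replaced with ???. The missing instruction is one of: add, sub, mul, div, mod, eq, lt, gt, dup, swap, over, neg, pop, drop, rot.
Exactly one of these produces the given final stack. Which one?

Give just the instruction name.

Stack before ???: [-7, 10]
Stack after ???:  [-7, 10, -7]
The instruction that transforms [-7, 10] -> [-7, 10, -7] is: over

Answer: over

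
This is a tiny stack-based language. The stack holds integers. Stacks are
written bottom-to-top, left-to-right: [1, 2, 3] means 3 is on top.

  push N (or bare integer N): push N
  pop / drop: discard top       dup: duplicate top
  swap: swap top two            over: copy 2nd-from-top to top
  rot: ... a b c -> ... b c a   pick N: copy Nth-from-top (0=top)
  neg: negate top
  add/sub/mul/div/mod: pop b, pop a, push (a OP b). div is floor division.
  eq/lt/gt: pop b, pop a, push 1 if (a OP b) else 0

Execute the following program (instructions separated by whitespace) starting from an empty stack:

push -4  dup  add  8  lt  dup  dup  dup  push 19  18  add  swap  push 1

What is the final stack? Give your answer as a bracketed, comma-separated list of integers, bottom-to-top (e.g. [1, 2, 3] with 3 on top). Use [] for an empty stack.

Answer: [1, 1, 1, 37, 1, 1]

Derivation:
After 'push -4': [-4]
After 'dup': [-4, -4]
After 'add': [-8]
After 'push 8': [-8, 8]
After 'lt': [1]
After 'dup': [1, 1]
After 'dup': [1, 1, 1]
After 'dup': [1, 1, 1, 1]
After 'push 19': [1, 1, 1, 1, 19]
After 'push 18': [1, 1, 1, 1, 19, 18]
After 'add': [1, 1, 1, 1, 37]
After 'swap': [1, 1, 1, 37, 1]
After 'push 1': [1, 1, 1, 37, 1, 1]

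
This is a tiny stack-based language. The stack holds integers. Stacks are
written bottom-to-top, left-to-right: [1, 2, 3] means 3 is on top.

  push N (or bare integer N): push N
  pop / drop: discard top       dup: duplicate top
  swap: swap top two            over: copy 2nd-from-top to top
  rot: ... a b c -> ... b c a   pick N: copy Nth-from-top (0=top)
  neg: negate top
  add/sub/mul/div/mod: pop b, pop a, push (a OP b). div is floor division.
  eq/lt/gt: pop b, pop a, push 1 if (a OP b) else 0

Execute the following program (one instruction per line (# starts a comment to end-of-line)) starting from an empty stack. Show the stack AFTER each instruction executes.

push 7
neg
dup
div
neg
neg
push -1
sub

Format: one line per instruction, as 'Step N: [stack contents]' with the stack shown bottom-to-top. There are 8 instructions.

Step 1: [7]
Step 2: [-7]
Step 3: [-7, -7]
Step 4: [1]
Step 5: [-1]
Step 6: [1]
Step 7: [1, -1]
Step 8: [2]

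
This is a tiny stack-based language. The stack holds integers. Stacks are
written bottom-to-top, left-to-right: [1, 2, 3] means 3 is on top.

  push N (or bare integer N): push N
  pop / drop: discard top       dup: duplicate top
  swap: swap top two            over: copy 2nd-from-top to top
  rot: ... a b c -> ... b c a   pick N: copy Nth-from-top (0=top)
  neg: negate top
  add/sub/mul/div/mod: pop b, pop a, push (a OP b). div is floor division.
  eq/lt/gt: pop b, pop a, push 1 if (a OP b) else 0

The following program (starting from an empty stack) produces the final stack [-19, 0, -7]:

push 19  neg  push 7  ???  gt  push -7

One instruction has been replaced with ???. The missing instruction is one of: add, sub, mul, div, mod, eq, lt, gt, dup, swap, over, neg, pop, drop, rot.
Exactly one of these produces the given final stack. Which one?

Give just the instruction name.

Stack before ???: [-19, 7]
Stack after ???:  [-19, 7, 7]
The instruction that transforms [-19, 7] -> [-19, 7, 7] is: dup

Answer: dup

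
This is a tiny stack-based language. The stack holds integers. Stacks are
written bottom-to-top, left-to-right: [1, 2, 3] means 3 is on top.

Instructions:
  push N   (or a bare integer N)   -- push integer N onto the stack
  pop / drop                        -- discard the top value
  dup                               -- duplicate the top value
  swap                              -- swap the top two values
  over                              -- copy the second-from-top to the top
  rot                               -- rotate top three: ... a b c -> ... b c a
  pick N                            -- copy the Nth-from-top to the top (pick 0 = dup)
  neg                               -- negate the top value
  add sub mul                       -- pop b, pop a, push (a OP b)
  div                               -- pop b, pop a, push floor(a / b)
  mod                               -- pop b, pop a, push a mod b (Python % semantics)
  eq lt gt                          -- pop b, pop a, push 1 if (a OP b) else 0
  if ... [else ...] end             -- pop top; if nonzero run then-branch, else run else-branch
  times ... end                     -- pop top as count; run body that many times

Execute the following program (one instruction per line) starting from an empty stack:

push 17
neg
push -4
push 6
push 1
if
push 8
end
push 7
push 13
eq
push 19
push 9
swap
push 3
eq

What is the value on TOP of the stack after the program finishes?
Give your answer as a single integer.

After 'push 17': [17]
After 'neg': [-17]
After 'push -4': [-17, -4]
After 'push 6': [-17, -4, 6]
After 'push 1': [-17, -4, 6, 1]
After 'if': [-17, -4, 6]
After 'push 8': [-17, -4, 6, 8]
After 'push 7': [-17, -4, 6, 8, 7]
After 'push 13': [-17, -4, 6, 8, 7, 13]
After 'eq': [-17, -4, 6, 8, 0]
After 'push 19': [-17, -4, 6, 8, 0, 19]
After 'push 9': [-17, -4, 6, 8, 0, 19, 9]
After 'swap': [-17, -4, 6, 8, 0, 9, 19]
After 'push 3': [-17, -4, 6, 8, 0, 9, 19, 3]
After 'eq': [-17, -4, 6, 8, 0, 9, 0]

Answer: 0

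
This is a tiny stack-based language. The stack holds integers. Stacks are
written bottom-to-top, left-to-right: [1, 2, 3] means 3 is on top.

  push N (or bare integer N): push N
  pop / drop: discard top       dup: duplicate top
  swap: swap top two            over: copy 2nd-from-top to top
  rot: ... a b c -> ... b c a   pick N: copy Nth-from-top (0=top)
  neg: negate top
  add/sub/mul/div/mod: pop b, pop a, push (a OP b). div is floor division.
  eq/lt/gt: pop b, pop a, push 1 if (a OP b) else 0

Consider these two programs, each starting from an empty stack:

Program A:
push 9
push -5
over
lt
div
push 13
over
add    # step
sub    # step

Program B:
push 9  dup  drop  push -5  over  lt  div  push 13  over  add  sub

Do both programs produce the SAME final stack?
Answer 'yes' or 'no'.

Program A trace:
  After 'push 9': [9]
  After 'push -5': [9, -5]
  After 'over': [9, -5, 9]
  After 'lt': [9, 1]
  After 'div': [9]
  After 'push 13': [9, 13]
  After 'over': [9, 13, 9]
  After 'add': [9, 22]
  After 'sub': [-13]
Program A final stack: [-13]

Program B trace:
  After 'push 9': [9]
  After 'dup': [9, 9]
  After 'drop': [9]
  After 'push -5': [9, -5]
  After 'over': [9, -5, 9]
  After 'lt': [9, 1]
  After 'div': [9]
  After 'push 13': [9, 13]
  After 'over': [9, 13, 9]
  After 'add': [9, 22]
  After 'sub': [-13]
Program B final stack: [-13]
Same: yes

Answer: yes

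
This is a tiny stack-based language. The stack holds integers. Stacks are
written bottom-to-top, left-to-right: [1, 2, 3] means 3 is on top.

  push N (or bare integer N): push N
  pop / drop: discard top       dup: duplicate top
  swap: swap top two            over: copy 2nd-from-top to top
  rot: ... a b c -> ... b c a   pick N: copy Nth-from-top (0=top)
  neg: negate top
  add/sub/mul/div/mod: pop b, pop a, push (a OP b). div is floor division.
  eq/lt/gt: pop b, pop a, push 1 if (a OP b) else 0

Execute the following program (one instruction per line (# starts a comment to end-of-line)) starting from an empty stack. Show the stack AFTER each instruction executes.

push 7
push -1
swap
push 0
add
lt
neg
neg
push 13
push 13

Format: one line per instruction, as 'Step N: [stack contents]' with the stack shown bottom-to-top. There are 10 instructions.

Step 1: [7]
Step 2: [7, -1]
Step 3: [-1, 7]
Step 4: [-1, 7, 0]
Step 5: [-1, 7]
Step 6: [1]
Step 7: [-1]
Step 8: [1]
Step 9: [1, 13]
Step 10: [1, 13, 13]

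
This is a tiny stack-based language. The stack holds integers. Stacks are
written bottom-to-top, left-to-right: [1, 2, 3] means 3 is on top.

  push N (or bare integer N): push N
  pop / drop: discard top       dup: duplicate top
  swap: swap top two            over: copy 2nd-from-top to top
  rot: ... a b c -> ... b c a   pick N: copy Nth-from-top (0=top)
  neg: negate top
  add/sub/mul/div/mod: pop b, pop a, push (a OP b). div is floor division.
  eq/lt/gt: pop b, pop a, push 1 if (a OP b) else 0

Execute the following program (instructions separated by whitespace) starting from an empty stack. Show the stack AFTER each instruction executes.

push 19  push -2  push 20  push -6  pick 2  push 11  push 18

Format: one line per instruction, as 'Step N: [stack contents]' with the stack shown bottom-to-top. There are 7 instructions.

Step 1: [19]
Step 2: [19, -2]
Step 3: [19, -2, 20]
Step 4: [19, -2, 20, -6]
Step 5: [19, -2, 20, -6, -2]
Step 6: [19, -2, 20, -6, -2, 11]
Step 7: [19, -2, 20, -6, -2, 11, 18]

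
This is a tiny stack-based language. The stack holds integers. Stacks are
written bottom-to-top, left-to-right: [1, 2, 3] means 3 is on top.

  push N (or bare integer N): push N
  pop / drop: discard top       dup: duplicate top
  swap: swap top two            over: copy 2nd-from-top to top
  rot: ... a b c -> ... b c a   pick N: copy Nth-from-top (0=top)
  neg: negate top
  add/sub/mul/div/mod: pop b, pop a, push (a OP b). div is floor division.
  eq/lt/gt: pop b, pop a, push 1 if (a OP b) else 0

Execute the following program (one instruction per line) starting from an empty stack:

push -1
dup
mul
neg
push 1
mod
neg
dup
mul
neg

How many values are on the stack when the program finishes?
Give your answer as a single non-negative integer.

After 'push -1': stack = [-1] (depth 1)
After 'dup': stack = [-1, -1] (depth 2)
After 'mul': stack = [1] (depth 1)
After 'neg': stack = [-1] (depth 1)
After 'push 1': stack = [-1, 1] (depth 2)
After 'mod': stack = [0] (depth 1)
After 'neg': stack = [0] (depth 1)
After 'dup': stack = [0, 0] (depth 2)
After 'mul': stack = [0] (depth 1)
After 'neg': stack = [0] (depth 1)

Answer: 1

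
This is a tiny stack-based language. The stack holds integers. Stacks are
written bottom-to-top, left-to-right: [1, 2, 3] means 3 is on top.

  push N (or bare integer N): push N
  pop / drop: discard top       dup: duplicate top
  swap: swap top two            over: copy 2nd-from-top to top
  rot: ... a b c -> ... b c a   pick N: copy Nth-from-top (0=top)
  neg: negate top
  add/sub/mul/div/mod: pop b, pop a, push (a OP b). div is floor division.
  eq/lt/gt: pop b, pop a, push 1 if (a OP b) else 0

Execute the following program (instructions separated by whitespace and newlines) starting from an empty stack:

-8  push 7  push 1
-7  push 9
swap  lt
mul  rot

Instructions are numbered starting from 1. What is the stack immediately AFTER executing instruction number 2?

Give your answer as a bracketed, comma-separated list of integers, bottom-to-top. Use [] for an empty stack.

Answer: [-8, 7]

Derivation:
Step 1 ('-8'): [-8]
Step 2 ('push 7'): [-8, 7]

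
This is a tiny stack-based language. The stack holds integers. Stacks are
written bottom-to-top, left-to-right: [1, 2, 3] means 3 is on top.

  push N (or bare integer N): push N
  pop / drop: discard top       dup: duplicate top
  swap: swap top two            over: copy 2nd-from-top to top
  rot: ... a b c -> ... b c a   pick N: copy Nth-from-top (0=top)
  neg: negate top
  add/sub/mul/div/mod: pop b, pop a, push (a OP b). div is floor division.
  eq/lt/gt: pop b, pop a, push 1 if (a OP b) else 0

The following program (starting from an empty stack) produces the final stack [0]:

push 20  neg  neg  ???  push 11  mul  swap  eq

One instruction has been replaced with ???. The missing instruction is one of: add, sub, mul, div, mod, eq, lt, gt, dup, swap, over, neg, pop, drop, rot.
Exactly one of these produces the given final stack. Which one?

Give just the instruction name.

Stack before ???: [20]
Stack after ???:  [20, 20]
The instruction that transforms [20] -> [20, 20] is: dup

Answer: dup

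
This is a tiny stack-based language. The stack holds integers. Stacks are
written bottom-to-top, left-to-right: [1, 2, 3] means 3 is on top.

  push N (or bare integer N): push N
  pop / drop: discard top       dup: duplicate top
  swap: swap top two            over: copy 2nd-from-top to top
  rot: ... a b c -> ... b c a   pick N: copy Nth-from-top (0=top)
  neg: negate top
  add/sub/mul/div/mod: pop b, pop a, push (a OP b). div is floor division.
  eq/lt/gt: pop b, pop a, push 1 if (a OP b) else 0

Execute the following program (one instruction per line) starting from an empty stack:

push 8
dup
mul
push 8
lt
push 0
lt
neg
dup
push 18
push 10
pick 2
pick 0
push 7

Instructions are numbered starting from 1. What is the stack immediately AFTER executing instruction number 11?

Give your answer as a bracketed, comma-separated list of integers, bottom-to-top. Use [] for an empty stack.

Step 1 ('push 8'): [8]
Step 2 ('dup'): [8, 8]
Step 3 ('mul'): [64]
Step 4 ('push 8'): [64, 8]
Step 5 ('lt'): [0]
Step 6 ('push 0'): [0, 0]
Step 7 ('lt'): [0]
Step 8 ('neg'): [0]
Step 9 ('dup'): [0, 0]
Step 10 ('push 18'): [0, 0, 18]
Step 11 ('push 10'): [0, 0, 18, 10]

Answer: [0, 0, 18, 10]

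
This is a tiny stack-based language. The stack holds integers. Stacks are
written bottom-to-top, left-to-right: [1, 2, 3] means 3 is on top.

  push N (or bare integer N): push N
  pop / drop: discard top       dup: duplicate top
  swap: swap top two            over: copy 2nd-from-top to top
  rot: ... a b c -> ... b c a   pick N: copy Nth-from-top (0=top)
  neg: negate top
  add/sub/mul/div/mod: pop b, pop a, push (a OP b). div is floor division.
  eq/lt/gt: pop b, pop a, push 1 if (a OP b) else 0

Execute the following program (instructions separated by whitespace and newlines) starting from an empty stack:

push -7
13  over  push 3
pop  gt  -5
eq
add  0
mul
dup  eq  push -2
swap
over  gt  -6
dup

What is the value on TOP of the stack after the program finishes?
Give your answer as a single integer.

After 'push -7': [-7]
After 'push 13': [-7, 13]
After 'over': [-7, 13, -7]
After 'push 3': [-7, 13, -7, 3]
After 'pop': [-7, 13, -7]
After 'gt': [-7, 1]
After 'push -5': [-7, 1, -5]
After 'eq': [-7, 0]
After 'add': [-7]
After 'push 0': [-7, 0]
After 'mul': [0]
After 'dup': [0, 0]
After 'eq': [1]
After 'push -2': [1, -2]
After 'swap': [-2, 1]
After 'over': [-2, 1, -2]
After 'gt': [-2, 1]
After 'push -6': [-2, 1, -6]
After 'dup': [-2, 1, -6, -6]

Answer: -6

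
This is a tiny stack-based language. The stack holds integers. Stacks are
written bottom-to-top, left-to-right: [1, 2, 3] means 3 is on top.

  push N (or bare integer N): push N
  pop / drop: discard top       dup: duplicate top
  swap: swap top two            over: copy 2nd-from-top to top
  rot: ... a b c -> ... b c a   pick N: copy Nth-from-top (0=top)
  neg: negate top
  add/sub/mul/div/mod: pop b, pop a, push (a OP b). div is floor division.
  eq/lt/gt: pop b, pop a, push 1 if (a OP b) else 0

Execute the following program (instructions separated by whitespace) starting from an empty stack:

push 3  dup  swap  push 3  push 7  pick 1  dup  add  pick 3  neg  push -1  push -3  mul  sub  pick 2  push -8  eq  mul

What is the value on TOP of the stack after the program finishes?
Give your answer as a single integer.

After 'push 3': [3]
After 'dup': [3, 3]
After 'swap': [3, 3]
After 'push 3': [3, 3, 3]
After 'push 7': [3, 3, 3, 7]
After 'pick 1': [3, 3, 3, 7, 3]
After 'dup': [3, 3, 3, 7, 3, 3]
After 'add': [3, 3, 3, 7, 6]
After 'pick 3': [3, 3, 3, 7, 6, 3]
After 'neg': [3, 3, 3, 7, 6, -3]
After 'push -1': [3, 3, 3, 7, 6, -3, -1]
After 'push -3': [3, 3, 3, 7, 6, -3, -1, -3]
After 'mul': [3, 3, 3, 7, 6, -3, 3]
After 'sub': [3, 3, 3, 7, 6, -6]
After 'pick 2': [3, 3, 3, 7, 6, -6, 7]
After 'push -8': [3, 3, 3, 7, 6, -6, 7, -8]
After 'eq': [3, 3, 3, 7, 6, -6, 0]
After 'mul': [3, 3, 3, 7, 6, 0]

Answer: 0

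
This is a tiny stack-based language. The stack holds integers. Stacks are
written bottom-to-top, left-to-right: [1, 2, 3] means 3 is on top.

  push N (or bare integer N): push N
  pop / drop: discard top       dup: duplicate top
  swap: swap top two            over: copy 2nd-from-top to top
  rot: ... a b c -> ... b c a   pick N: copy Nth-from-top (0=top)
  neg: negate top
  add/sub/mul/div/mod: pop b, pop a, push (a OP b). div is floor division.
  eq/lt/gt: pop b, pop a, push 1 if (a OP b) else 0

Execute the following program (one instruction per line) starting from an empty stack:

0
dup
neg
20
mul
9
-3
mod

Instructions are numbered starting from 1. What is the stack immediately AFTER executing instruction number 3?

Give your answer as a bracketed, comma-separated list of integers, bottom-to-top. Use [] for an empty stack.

Step 1 ('0'): [0]
Step 2 ('dup'): [0, 0]
Step 3 ('neg'): [0, 0]

Answer: [0, 0]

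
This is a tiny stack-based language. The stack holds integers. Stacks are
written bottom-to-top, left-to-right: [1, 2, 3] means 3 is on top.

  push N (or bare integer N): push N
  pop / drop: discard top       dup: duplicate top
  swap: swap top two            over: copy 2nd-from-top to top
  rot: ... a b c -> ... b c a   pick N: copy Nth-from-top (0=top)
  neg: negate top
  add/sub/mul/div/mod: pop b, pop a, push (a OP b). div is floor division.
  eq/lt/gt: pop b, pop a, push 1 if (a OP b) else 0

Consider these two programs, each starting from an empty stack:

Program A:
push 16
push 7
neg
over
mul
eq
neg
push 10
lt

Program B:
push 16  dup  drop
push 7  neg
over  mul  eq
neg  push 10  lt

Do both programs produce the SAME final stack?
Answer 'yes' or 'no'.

Answer: yes

Derivation:
Program A trace:
  After 'push 16': [16]
  After 'push 7': [16, 7]
  After 'neg': [16, -7]
  After 'over': [16, -7, 16]
  After 'mul': [16, -112]
  After 'eq': [0]
  After 'neg': [0]
  After 'push 10': [0, 10]
  After 'lt': [1]
Program A final stack: [1]

Program B trace:
  After 'push 16': [16]
  After 'dup': [16, 16]
  After 'drop': [16]
  After 'push 7': [16, 7]
  After 'neg': [16, -7]
  After 'over': [16, -7, 16]
  After 'mul': [16, -112]
  After 'eq': [0]
  After 'neg': [0]
  After 'push 10': [0, 10]
  After 'lt': [1]
Program B final stack: [1]
Same: yes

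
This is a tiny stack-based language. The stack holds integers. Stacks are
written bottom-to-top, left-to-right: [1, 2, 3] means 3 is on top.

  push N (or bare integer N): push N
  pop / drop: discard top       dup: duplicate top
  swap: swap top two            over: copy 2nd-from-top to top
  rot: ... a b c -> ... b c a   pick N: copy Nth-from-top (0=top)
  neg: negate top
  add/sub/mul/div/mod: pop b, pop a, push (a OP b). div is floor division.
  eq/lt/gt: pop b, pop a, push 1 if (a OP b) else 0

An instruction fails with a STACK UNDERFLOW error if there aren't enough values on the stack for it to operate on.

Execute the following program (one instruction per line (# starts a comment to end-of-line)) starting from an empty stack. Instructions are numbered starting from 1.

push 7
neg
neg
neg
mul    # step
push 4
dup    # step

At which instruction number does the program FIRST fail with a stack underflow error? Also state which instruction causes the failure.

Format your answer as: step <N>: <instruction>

Step 1 ('push 7'): stack = [7], depth = 1
Step 2 ('neg'): stack = [-7], depth = 1
Step 3 ('neg'): stack = [7], depth = 1
Step 4 ('neg'): stack = [-7], depth = 1
Step 5 ('mul'): needs 2 value(s) but depth is 1 — STACK UNDERFLOW

Answer: step 5: mul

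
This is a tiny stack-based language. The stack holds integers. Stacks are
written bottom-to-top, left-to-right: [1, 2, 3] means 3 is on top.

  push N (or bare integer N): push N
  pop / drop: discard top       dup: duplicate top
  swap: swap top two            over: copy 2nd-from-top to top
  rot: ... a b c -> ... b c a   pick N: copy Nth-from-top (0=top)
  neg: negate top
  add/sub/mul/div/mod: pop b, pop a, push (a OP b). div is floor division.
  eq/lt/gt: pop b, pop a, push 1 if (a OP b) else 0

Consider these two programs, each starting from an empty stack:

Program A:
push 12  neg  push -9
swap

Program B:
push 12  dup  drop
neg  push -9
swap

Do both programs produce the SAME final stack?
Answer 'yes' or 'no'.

Program A trace:
  After 'push 12': [12]
  After 'neg': [-12]
  After 'push -9': [-12, -9]
  After 'swap': [-9, -12]
Program A final stack: [-9, -12]

Program B trace:
  After 'push 12': [12]
  After 'dup': [12, 12]
  After 'drop': [12]
  After 'neg': [-12]
  After 'push -9': [-12, -9]
  After 'swap': [-9, -12]
Program B final stack: [-9, -12]
Same: yes

Answer: yes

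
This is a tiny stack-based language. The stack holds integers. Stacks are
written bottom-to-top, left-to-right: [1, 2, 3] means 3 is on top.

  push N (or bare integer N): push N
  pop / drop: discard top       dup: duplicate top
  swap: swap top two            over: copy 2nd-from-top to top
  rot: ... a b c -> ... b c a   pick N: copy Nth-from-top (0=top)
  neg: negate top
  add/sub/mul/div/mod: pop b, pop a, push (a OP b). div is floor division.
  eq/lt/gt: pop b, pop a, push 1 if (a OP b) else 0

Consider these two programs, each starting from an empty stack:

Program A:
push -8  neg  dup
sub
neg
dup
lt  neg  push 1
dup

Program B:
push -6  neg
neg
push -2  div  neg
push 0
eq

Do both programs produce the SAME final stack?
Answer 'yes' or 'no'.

Program A trace:
  After 'push -8': [-8]
  After 'neg': [8]
  After 'dup': [8, 8]
  After 'sub': [0]
  After 'neg': [0]
  After 'dup': [0, 0]
  After 'lt': [0]
  After 'neg': [0]
  After 'push 1': [0, 1]
  After 'dup': [0, 1, 1]
Program A final stack: [0, 1, 1]

Program B trace:
  After 'push -6': [-6]
  After 'neg': [6]
  After 'neg': [-6]
  After 'push -2': [-6, -2]
  After 'div': [3]
  After 'neg': [-3]
  After 'push 0': [-3, 0]
  After 'eq': [0]
Program B final stack: [0]
Same: no

Answer: no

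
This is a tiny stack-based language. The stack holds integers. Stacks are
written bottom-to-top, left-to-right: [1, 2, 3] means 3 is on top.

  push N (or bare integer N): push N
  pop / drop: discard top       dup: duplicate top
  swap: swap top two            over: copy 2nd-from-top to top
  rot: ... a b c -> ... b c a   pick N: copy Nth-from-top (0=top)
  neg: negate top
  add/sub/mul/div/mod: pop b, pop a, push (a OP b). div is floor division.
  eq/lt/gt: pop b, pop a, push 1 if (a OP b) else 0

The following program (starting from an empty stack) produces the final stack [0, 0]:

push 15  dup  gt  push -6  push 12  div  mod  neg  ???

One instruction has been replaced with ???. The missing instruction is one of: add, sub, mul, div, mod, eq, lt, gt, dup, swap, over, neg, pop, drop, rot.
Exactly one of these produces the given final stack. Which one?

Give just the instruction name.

Answer: dup

Derivation:
Stack before ???: [0]
Stack after ???:  [0, 0]
The instruction that transforms [0] -> [0, 0] is: dup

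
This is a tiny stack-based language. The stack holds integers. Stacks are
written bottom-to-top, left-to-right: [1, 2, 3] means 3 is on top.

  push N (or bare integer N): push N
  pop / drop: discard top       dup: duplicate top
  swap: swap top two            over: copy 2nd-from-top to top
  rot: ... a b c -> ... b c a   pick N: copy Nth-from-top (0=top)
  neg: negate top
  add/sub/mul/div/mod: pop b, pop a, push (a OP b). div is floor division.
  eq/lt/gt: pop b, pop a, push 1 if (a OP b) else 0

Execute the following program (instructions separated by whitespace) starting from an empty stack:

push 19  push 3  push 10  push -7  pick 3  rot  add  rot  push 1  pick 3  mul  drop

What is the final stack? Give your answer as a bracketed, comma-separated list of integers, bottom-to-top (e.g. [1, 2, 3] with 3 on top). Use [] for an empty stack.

Answer: [19, -7, 29, 3]

Derivation:
After 'push 19': [19]
After 'push 3': [19, 3]
After 'push 10': [19, 3, 10]
After 'push -7': [19, 3, 10, -7]
After 'pick 3': [19, 3, 10, -7, 19]
After 'rot': [19, 3, -7, 19, 10]
After 'add': [19, 3, -7, 29]
After 'rot': [19, -7, 29, 3]
After 'push 1': [19, -7, 29, 3, 1]
After 'pick 3': [19, -7, 29, 3, 1, -7]
After 'mul': [19, -7, 29, 3, -7]
After 'drop': [19, -7, 29, 3]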